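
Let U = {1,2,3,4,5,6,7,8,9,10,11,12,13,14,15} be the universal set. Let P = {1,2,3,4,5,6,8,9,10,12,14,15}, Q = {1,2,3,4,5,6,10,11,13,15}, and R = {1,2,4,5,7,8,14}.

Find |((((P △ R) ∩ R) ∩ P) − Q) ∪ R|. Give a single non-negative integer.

P △ R = {3,6,7,9,10,12,15}
(P △ R) ∩ R = {7}
((P △ R) ∩ R) ∩ P = {}
(((P △ R) ∩ R) ∩ P) − Q = {}
((((P △ R) ∩ R) ∩ P) − Q) ∪ R = {1,2,4,5,7,8,14}
|((((P △ R) ∩ R) ∩ P) − Q) ∪ R| = 7

7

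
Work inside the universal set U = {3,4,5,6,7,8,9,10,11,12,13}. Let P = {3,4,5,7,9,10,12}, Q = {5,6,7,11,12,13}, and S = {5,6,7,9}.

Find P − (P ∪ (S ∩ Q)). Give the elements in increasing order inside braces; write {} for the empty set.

S ∩ Q = {5,6,7}
P ∪ (S ∩ Q) = {3,4,5,6,7,9,10,12}
P − (P ∪ (S ∩ Q)) = {}

{}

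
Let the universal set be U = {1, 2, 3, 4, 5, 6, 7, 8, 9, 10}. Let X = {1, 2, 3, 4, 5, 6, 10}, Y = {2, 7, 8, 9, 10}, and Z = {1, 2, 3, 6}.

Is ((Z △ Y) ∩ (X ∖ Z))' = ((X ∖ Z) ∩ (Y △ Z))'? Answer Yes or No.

Z △ Y = {1, 3, 6, 7, 8, 9, 10}
X ∖ Z = {4, 5, 10}
(Z △ Y) ∩ (X ∖ Z) = {10}
((Z △ Y) ∩ (X ∖ Z))' = {1, 2, 3, 4, 5, 6, 7, 8, 9}
Y △ Z = {1, 3, 6, 7, 8, 9, 10}
(X ∖ Z) ∩ (Y △ Z) = {10}
((X ∖ Z) ∩ (Y △ Z))' = {1, 2, 3, 4, 5, 6, 7, 8, 9}
Both equal {1, 2, 3, 4, 5, 6, 7, 8, 9}, so ((Z △ Y) ∩ (X ∖ Z))' = ((X ∖ Z) ∩ (Y △ Z))'.

Yes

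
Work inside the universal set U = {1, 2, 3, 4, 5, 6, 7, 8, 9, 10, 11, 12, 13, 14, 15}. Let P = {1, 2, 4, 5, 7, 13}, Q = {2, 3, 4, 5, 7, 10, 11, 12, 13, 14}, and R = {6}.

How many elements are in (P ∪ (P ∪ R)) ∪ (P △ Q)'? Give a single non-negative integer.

P ∪ R = {1, 2, 4, 5, 6, 7, 13}
P ∪ (P ∪ R) = {1, 2, 4, 5, 6, 7, 13}
P △ Q = {1, 3, 10, 11, 12, 14}
(P △ Q)' = {2, 4, 5, 6, 7, 8, 9, 13, 15}
(P ∪ (P ∪ R)) ∪ (P △ Q)' = {1, 2, 4, 5, 6, 7, 8, 9, 13, 15}
|(P ∪ (P ∪ R)) ∪ (P △ Q)'| = 10

10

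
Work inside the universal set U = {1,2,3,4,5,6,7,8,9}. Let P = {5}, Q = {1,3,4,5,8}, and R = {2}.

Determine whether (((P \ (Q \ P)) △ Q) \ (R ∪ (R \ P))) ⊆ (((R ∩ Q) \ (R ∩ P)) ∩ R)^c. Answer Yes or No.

Yes

Q \ P = {1,3,4,8}
P \ (Q \ P) = {5}
(P \ (Q \ P)) △ Q = {1,3,4,8}
R \ P = {2}
R ∪ (R \ P) = {2}
((P \ (Q \ P)) △ Q) \ (R ∪ (R \ P)) = {1,3,4,8}
R ∩ Q = {}
R ∩ P = {}
(R ∩ Q) \ (R ∩ P) = {}
((R ∩ Q) \ (R ∩ P)) ∩ R = {}
(((R ∩ Q) \ (R ∩ P)) ∩ R)^c = {1,2,3,4,5,6,7,8,9}
Every element of {1,3,4,8} is in {1,2,3,4,5,6,7,8,9}, so ((P \ (Q \ P)) △ Q) \ (R ∪ (R \ P)) ⊆ (((R ∩ Q) \ (R ∩ P)) ∩ R)^c.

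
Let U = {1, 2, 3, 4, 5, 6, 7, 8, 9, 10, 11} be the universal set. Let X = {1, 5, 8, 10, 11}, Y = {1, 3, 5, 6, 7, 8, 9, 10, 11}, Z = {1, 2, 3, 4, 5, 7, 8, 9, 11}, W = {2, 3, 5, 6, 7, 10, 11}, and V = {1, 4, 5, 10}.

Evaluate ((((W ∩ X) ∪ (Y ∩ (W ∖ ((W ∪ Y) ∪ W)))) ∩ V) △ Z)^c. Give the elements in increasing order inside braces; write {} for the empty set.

W ∩ X = {5, 10, 11}
W ∪ Y = {1, 2, 3, 5, 6, 7, 8, 9, 10, 11}
(W ∪ Y) ∪ W = {1, 2, 3, 5, 6, 7, 8, 9, 10, 11}
W ∖ ((W ∪ Y) ∪ W) = {}
Y ∩ (W ∖ ((W ∪ Y) ∪ W)) = {}
(W ∩ X) ∪ (Y ∩ (W ∖ ((W ∪ Y) ∪ W))) = {5, 10, 11}
((W ∩ X) ∪ (Y ∩ (W ∖ ((W ∪ Y) ∪ W)))) ∩ V = {5, 10}
(((W ∩ X) ∪ (Y ∩ (W ∖ ((W ∪ Y) ∪ W)))) ∩ V) △ Z = {1, 2, 3, 4, 7, 8, 9, 10, 11}
((((W ∩ X) ∪ (Y ∩ (W ∖ ((W ∪ Y) ∪ W)))) ∩ V) △ Z)^c = {5, 6}

{5, 6}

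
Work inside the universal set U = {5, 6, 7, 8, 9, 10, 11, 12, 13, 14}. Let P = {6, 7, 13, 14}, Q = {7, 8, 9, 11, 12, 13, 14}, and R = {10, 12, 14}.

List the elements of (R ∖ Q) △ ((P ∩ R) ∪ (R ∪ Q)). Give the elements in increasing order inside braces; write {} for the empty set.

{7, 8, 9, 11, 12, 13, 14}

R ∖ Q = {10}
P ∩ R = {14}
R ∪ Q = {7, 8, 9, 10, 11, 12, 13, 14}
(P ∩ R) ∪ (R ∪ Q) = {7, 8, 9, 10, 11, 12, 13, 14}
(R ∖ Q) △ ((P ∩ R) ∪ (R ∪ Q)) = {7, 8, 9, 11, 12, 13, 14}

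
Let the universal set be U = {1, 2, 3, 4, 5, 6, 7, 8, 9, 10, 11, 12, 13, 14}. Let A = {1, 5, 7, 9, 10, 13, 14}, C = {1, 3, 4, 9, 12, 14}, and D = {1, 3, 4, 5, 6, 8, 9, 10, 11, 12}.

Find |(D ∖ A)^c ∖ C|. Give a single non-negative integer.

5

D ∖ A = {3, 4, 6, 8, 11, 12}
(D ∖ A)^c = {1, 2, 5, 7, 9, 10, 13, 14}
(D ∖ A)^c ∖ C = {2, 5, 7, 10, 13}
|(D ∖ A)^c ∖ C| = 5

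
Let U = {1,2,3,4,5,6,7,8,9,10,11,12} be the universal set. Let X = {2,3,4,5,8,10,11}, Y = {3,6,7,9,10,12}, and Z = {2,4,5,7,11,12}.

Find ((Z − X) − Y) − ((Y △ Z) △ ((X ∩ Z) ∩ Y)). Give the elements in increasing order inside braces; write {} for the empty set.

Z − X = {7,12}
(Z − X) − Y = {}
Y △ Z = {2,3,4,5,6,9,10,11}
X ∩ Z = {2,4,5,11}
(X ∩ Z) ∩ Y = {}
(Y △ Z) △ ((X ∩ Z) ∩ Y) = {2,3,4,5,6,9,10,11}
((Z − X) − Y) − ((Y △ Z) △ ((X ∩ Z) ∩ Y)) = {}

{}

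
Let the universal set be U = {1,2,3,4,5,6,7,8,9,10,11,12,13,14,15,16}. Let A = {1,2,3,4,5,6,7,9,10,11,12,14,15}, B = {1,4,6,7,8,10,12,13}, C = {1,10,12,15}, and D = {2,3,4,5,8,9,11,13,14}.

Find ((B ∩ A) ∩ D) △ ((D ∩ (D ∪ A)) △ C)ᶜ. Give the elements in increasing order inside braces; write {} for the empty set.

B ∩ A = {1,4,6,7,10,12}
(B ∩ A) ∩ D = {4}
D ∪ A = {1,2,3,4,5,6,7,8,9,10,11,12,13,14,15}
D ∩ (D ∪ A) = {2,3,4,5,8,9,11,13,14}
(D ∩ (D ∪ A)) △ C = {1,2,3,4,5,8,9,10,11,12,13,14,15}
((D ∩ (D ∪ A)) △ C)ᶜ = {6,7,16}
((B ∩ A) ∩ D) △ ((D ∩ (D ∪ A)) △ C)ᶜ = {4,6,7,16}

{4,6,7,16}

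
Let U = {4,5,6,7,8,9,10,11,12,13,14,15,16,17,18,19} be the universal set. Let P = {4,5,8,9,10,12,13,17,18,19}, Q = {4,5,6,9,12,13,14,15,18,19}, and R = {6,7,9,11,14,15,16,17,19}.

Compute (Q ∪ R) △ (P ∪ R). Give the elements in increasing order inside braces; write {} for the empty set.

Q ∪ R = {4,5,6,7,9,11,12,13,14,15,16,17,18,19}
P ∪ R = {4,5,6,7,8,9,10,11,12,13,14,15,16,17,18,19}
(Q ∪ R) △ (P ∪ R) = {8,10}

{8,10}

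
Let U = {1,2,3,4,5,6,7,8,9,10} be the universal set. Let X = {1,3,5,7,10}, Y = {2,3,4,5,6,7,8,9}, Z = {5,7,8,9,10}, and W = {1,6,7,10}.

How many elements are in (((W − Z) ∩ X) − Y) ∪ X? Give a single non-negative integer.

W − Z = {1,6}
(W − Z) ∩ X = {1}
((W − Z) ∩ X) − Y = {1}
(((W − Z) ∩ X) − Y) ∪ X = {1,3,5,7,10}
|(((W − Z) ∩ X) − Y) ∪ X| = 5

5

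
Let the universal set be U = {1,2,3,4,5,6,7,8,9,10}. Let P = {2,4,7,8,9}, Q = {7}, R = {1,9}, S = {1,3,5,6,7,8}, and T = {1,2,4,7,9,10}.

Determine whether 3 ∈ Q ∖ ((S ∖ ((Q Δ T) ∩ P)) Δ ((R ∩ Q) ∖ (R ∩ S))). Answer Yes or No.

3 ∉ Q and 3 ∉ T, so 3 ∉ Q Δ T
3 ∉ (Q Δ T) and 3 ∉ P, so 3 ∉ (Q Δ T) ∩ P
3 ∈ S and 3 ∉ ((Q Δ T) ∩ P), so 3 ∈ S ∖ ((Q Δ T) ∩ P)
3 ∉ R and 3 ∉ Q, so 3 ∉ R ∩ Q
3 ∉ R and 3 ∈ S, so 3 ∉ R ∩ S
3 ∉ (R ∩ Q) and 3 ∉ (R ∩ S), so 3 ∉ (R ∩ Q) ∖ (R ∩ S)
3 ∈ (S ∖ ((Q Δ T) ∩ P)) and 3 ∉ ((R ∩ Q) ∖ (R ∩ S)), so 3 ∈ (S ∖ ((Q Δ T) ∩ P)) Δ ((R ∩ Q) ∖ (R ∩ S))
3 ∉ Q and 3 ∈ ((S ∖ ((Q Δ T) ∩ P)) Δ ((R ∩ Q) ∖ (R ∩ S))), so 3 ∉ Q ∖ ((S ∖ ((Q Δ T) ∩ P)) Δ ((R ∩ Q) ∖ (R ∩ S)))

No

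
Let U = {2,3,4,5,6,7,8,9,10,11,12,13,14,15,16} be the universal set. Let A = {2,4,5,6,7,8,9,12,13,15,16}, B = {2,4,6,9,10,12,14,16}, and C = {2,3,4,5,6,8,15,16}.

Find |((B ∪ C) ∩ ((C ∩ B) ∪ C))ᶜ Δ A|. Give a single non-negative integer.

B ∪ C = {2,3,4,5,6,8,9,10,12,14,15,16}
C ∩ B = {2,4,6,16}
(C ∩ B) ∪ C = {2,3,4,5,6,8,15,16}
(B ∪ C) ∩ ((C ∩ B) ∪ C) = {2,3,4,5,6,8,15,16}
((B ∪ C) ∩ ((C ∩ B) ∪ C))ᶜ = {7,9,10,11,12,13,14}
((B ∪ C) ∩ ((C ∩ B) ∪ C))ᶜ Δ A = {2,4,5,6,8,10,11,14,15,16}
|((B ∪ C) ∩ ((C ∩ B) ∪ C))ᶜ Δ A| = 10

10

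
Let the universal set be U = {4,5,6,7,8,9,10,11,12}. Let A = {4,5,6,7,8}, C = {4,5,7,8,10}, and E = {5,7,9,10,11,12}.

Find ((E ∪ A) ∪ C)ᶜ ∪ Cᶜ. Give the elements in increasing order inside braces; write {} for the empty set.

E ∪ A = {4,5,6,7,8,9,10,11,12}
(E ∪ A) ∪ C = {4,5,6,7,8,9,10,11,12}
((E ∪ A) ∪ C)ᶜ = {}
Cᶜ = {6,9,11,12}
((E ∪ A) ∪ C)ᶜ ∪ Cᶜ = {6,9,11,12}

{6,9,11,12}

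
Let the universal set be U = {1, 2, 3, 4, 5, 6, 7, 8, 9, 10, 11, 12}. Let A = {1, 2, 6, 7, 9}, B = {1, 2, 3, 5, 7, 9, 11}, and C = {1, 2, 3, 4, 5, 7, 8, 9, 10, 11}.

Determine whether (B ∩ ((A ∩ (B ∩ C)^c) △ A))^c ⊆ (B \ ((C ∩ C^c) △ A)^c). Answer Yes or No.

B ∩ C = {1, 2, 3, 5, 7, 9, 11}
(B ∩ C)^c = {4, 6, 8, 10, 12}
A ∩ (B ∩ C)^c = {6}
(A ∩ (B ∩ C)^c) △ A = {1, 2, 7, 9}
B ∩ ((A ∩ (B ∩ C)^c) △ A) = {1, 2, 7, 9}
(B ∩ ((A ∩ (B ∩ C)^c) △ A))^c = {3, 4, 5, 6, 8, 10, 11, 12}
C^c = {6, 12}
C ∩ C^c = {}
(C ∩ C^c) △ A = {1, 2, 6, 7, 9}
((C ∩ C^c) △ A)^c = {3, 4, 5, 8, 10, 11, 12}
B \ ((C ∩ C^c) △ A)^c = {1, 2, 7, 9}
3 ∈ (B ∩ ((A ∩ (B ∩ C)^c) △ A))^c but 3 ∉ B \ ((C ∩ C^c) △ A)^c, so the inclusion fails.

No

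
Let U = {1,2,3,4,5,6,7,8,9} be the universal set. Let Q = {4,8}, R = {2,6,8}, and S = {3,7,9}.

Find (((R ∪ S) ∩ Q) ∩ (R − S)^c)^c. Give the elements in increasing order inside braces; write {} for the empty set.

{1,2,3,4,5,6,7,8,9}

R ∪ S = {2,3,6,7,8,9}
(R ∪ S) ∩ Q = {8}
R − S = {2,6,8}
(R − S)^c = {1,3,4,5,7,9}
((R ∪ S) ∩ Q) ∩ (R − S)^c = {}
(((R ∪ S) ∩ Q) ∩ (R − S)^c)^c = {1,2,3,4,5,6,7,8,9}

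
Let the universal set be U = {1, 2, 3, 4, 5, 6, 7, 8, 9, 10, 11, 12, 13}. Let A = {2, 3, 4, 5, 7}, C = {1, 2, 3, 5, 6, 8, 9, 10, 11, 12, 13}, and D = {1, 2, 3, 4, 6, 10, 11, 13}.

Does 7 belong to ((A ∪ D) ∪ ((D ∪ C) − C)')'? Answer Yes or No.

No

7 ∈ A and 7 ∉ D, so 7 ∈ A ∪ D
7 ∉ D and 7 ∉ C, so 7 ∉ D ∪ C
7 ∉ (D ∪ C) and 7 ∉ C, so 7 ∉ (D ∪ C) − C
7 ∈ ((D ∪ C) − C)' since 7 ∉ ((D ∪ C) − C)
7 ∈ (A ∪ D) and 7 ∈ ((D ∪ C) − C)', so 7 ∈ (A ∪ D) ∪ ((D ∪ C) − C)'
7 ∉ ((A ∪ D) ∪ ((D ∪ C) − C)')' since 7 ∈ ((A ∪ D) ∪ ((D ∪ C) − C)')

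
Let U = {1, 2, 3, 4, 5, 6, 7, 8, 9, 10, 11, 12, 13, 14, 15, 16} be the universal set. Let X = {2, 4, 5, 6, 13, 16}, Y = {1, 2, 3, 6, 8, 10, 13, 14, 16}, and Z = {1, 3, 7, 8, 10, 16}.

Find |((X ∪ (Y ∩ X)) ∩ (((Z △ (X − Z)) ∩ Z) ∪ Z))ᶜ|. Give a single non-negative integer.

Y ∩ X = {2, 6, 13, 16}
X ∪ (Y ∩ X) = {2, 4, 5, 6, 13, 16}
X − Z = {2, 4, 5, 6, 13}
Z △ (X − Z) = {1, 2, 3, 4, 5, 6, 7, 8, 10, 13, 16}
(Z △ (X − Z)) ∩ Z = {1, 3, 7, 8, 10, 16}
((Z △ (X − Z)) ∩ Z) ∪ Z = {1, 3, 7, 8, 10, 16}
(X ∪ (Y ∩ X)) ∩ (((Z △ (X − Z)) ∩ Z) ∪ Z) = {16}
((X ∪ (Y ∩ X)) ∩ (((Z △ (X − Z)) ∩ Z) ∪ Z))ᶜ = {1, 2, 3, 4, 5, 6, 7, 8, 9, 10, 11, 12, 13, 14, 15}
|((X ∪ (Y ∩ X)) ∩ (((Z △ (X − Z)) ∩ Z) ∪ Z))ᶜ| = 15

15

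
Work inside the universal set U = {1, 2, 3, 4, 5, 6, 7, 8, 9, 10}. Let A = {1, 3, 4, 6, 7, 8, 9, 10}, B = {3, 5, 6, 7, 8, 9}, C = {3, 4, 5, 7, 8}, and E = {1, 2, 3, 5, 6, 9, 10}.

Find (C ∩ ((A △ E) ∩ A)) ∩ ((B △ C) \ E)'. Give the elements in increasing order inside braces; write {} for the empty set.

{7, 8}

A △ E = {2, 4, 5, 7, 8}
(A △ E) ∩ A = {4, 7, 8}
C ∩ ((A △ E) ∩ A) = {4, 7, 8}
B △ C = {4, 6, 9}
(B △ C) \ E = {4}
((B △ C) \ E)' = {1, 2, 3, 5, 6, 7, 8, 9, 10}
(C ∩ ((A △ E) ∩ A)) ∩ ((B △ C) \ E)' = {7, 8}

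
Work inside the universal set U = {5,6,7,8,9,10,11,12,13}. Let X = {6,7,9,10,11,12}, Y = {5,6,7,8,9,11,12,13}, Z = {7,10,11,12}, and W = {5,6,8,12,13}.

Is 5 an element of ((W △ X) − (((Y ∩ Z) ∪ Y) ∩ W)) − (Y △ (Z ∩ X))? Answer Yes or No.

5 ∈ W and 5 ∉ X, so 5 ∈ W △ X
5 ∈ Y and 5 ∉ Z, so 5 ∉ Y ∩ Z
5 ∉ (Y ∩ Z) and 5 ∈ Y, so 5 ∈ (Y ∩ Z) ∪ Y
5 ∈ ((Y ∩ Z) ∪ Y) and 5 ∈ W, so 5 ∈ ((Y ∩ Z) ∪ Y) ∩ W
5 ∈ (W △ X) and 5 ∈ (((Y ∩ Z) ∪ Y) ∩ W), so 5 ∉ (W △ X) − (((Y ∩ Z) ∪ Y) ∩ W)
5 ∉ Z and 5 ∉ X, so 5 ∉ Z ∩ X
5 ∈ Y and 5 ∉ (Z ∩ X), so 5 ∈ Y △ (Z ∩ X)
5 ∉ ((W △ X) − (((Y ∩ Z) ∪ Y) ∩ W)) and 5 ∈ (Y △ (Z ∩ X)), so 5 ∉ ((W △ X) − (((Y ∩ Z) ∪ Y) ∩ W)) − (Y △ (Z ∩ X))

No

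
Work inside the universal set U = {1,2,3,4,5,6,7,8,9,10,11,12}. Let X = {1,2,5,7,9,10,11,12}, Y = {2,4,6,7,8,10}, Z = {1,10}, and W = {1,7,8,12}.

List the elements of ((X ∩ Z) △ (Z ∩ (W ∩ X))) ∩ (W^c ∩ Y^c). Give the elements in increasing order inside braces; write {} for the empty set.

X ∩ Z = {1,10}
W ∩ X = {1,7,12}
Z ∩ (W ∩ X) = {1}
(X ∩ Z) △ (Z ∩ (W ∩ X)) = {10}
W^c = {2,3,4,5,6,9,10,11}
Y^c = {1,3,5,9,11,12}
W^c ∩ Y^c = {3,5,9,11}
((X ∩ Z) △ (Z ∩ (W ∩ X))) ∩ (W^c ∩ Y^c) = {}

{}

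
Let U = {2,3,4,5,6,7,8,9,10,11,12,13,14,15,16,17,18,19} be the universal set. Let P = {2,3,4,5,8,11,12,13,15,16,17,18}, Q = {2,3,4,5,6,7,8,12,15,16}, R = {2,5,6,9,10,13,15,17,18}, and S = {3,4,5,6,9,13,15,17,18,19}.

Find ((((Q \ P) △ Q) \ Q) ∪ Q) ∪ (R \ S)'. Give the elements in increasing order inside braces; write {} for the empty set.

Q \ P = {6,7}
(Q \ P) △ Q = {2,3,4,5,8,12,15,16}
((Q \ P) △ Q) \ Q = {}
(((Q \ P) △ Q) \ Q) ∪ Q = {2,3,4,5,6,7,8,12,15,16}
R \ S = {2,10}
(R \ S)' = {3,4,5,6,7,8,9,11,12,13,14,15,16,17,18,19}
((((Q \ P) △ Q) \ Q) ∪ Q) ∪ (R \ S)' = {2,3,4,5,6,7,8,9,11,12,13,14,15,16,17,18,19}

{2,3,4,5,6,7,8,9,11,12,13,14,15,16,17,18,19}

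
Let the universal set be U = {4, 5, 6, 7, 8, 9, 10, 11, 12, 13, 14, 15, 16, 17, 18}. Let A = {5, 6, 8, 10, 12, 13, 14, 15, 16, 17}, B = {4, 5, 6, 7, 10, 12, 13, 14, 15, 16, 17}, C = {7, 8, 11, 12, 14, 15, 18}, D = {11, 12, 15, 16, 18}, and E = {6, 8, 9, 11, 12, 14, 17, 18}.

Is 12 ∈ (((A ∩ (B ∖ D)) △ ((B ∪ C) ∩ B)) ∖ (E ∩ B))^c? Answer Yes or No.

Yes

12 ∈ B and 12 ∈ D, so 12 ∉ B ∖ D
12 ∈ A and 12 ∉ (B ∖ D), so 12 ∉ A ∩ (B ∖ D)
12 ∈ B and 12 ∈ C, so 12 ∈ B ∪ C
12 ∈ (B ∪ C) and 12 ∈ B, so 12 ∈ (B ∪ C) ∩ B
12 ∉ (A ∩ (B ∖ D)) and 12 ∈ ((B ∪ C) ∩ B), so 12 ∈ (A ∩ (B ∖ D)) △ ((B ∪ C) ∩ B)
12 ∈ E and 12 ∈ B, so 12 ∈ E ∩ B
12 ∈ ((A ∩ (B ∖ D)) △ ((B ∪ C) ∩ B)) and 12 ∈ (E ∩ B), so 12 ∉ ((A ∩ (B ∖ D)) △ ((B ∪ C) ∩ B)) ∖ (E ∩ B)
12 ∈ (((A ∩ (B ∖ D)) △ ((B ∪ C) ∩ B)) ∖ (E ∩ B))^c since 12 ∉ (((A ∩ (B ∖ D)) △ ((B ∪ C) ∩ B)) ∖ (E ∩ B))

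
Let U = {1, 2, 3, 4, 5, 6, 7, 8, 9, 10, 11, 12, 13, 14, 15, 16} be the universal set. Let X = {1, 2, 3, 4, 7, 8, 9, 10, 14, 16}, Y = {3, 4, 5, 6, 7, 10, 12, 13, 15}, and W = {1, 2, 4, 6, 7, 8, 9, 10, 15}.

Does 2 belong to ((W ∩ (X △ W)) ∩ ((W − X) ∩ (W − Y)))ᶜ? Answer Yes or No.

Yes

2 ∈ X and 2 ∈ W, so 2 ∉ X △ W
2 ∈ W and 2 ∉ (X △ W), so 2 ∉ W ∩ (X △ W)
2 ∈ W and 2 ∈ X, so 2 ∉ W − X
2 ∈ W and 2 ∉ Y, so 2 ∈ W − Y
2 ∉ (W − X) and 2 ∈ (W − Y), so 2 ∉ (W − X) ∩ (W − Y)
2 ∉ (W ∩ (X △ W)) and 2 ∉ ((W − X) ∩ (W − Y)), so 2 ∉ (W ∩ (X △ W)) ∩ ((W − X) ∩ (W − Y))
2 ∈ ((W ∩ (X △ W)) ∩ ((W − X) ∩ (W − Y)))ᶜ since 2 ∉ ((W ∩ (X △ W)) ∩ ((W − X) ∩ (W − Y)))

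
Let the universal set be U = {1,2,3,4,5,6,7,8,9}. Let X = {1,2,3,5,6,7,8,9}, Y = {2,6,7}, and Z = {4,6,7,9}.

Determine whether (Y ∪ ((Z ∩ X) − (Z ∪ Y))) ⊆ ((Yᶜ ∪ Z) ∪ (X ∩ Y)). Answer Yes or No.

Z ∩ X = {6,7,9}
Z ∪ Y = {2,4,6,7,9}
(Z ∩ X) − (Z ∪ Y) = {}
Y ∪ ((Z ∩ X) − (Z ∪ Y)) = {2,6,7}
Yᶜ = {1,3,4,5,8,9}
Yᶜ ∪ Z = {1,3,4,5,6,7,8,9}
X ∩ Y = {2,6,7}
(Yᶜ ∪ Z) ∪ (X ∩ Y) = {1,2,3,4,5,6,7,8,9}
Every element of {2,6,7} is in {1,2,3,4,5,6,7,8,9}, so Y ∪ ((Z ∩ X) − (Z ∪ Y)) ⊆ (Yᶜ ∪ Z) ∪ (X ∩ Y).

Yes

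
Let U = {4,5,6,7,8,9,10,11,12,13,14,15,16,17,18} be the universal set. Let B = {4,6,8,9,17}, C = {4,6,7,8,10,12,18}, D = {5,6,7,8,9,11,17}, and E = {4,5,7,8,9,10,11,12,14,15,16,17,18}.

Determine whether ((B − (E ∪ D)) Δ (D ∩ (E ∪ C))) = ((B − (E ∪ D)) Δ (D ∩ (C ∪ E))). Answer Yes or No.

Yes

E ∪ D = {4,5,6,7,8,9,10,11,12,14,15,16,17,18}
B − (E ∪ D) = {}
E ∪ C = {4,5,6,7,8,9,10,11,12,14,15,16,17,18}
D ∩ (E ∪ C) = {5,6,7,8,9,11,17}
(B − (E ∪ D)) Δ (D ∩ (E ∪ C)) = {5,6,7,8,9,11,17}
C ∪ E = {4,5,6,7,8,9,10,11,12,14,15,16,17,18}
D ∩ (C ∪ E) = {5,6,7,8,9,11,17}
(B − (E ∪ D)) Δ (D ∩ (C ∪ E)) = {5,6,7,8,9,11,17}
Both equal {5,6,7,8,9,11,17}, so (B − (E ∪ D)) Δ (D ∩ (E ∪ C)) = (B − (E ∪ D)) Δ (D ∩ (C ∪ E)).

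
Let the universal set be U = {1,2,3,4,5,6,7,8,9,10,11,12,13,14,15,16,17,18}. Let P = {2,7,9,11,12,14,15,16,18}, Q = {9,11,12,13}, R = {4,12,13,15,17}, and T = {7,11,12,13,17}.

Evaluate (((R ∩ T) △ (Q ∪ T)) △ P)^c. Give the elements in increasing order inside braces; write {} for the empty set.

{1,3,4,5,6,7,8,9,10,11,13,17}

R ∩ T = {12,13,17}
Q ∪ T = {7,9,11,12,13,17}
(R ∩ T) △ (Q ∪ T) = {7,9,11}
((R ∩ T) △ (Q ∪ T)) △ P = {2,12,14,15,16,18}
(((R ∩ T) △ (Q ∪ T)) △ P)^c = {1,3,4,5,6,7,8,9,10,11,13,17}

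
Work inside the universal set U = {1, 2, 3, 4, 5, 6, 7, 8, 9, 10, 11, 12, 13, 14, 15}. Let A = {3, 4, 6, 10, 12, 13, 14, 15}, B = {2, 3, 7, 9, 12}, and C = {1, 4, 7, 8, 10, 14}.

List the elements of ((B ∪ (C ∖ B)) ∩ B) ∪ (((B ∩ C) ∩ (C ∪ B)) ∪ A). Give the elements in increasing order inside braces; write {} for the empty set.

C ∖ B = {1, 4, 8, 10, 14}
B ∪ (C ∖ B) = {1, 2, 3, 4, 7, 8, 9, 10, 12, 14}
(B ∪ (C ∖ B)) ∩ B = {2, 3, 7, 9, 12}
B ∩ C = {7}
C ∪ B = {1, 2, 3, 4, 7, 8, 9, 10, 12, 14}
(B ∩ C) ∩ (C ∪ B) = {7}
((B ∩ C) ∩ (C ∪ B)) ∪ A = {3, 4, 6, 7, 10, 12, 13, 14, 15}
((B ∪ (C ∖ B)) ∩ B) ∪ (((B ∩ C) ∩ (C ∪ B)) ∪ A) = {2, 3, 4, 6, 7, 9, 10, 12, 13, 14, 15}

{2, 3, 4, 6, 7, 9, 10, 12, 13, 14, 15}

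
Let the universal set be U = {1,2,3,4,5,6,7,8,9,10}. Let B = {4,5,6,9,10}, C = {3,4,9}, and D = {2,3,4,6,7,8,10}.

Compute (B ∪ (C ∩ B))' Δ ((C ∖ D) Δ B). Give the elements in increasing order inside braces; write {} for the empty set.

{1,2,3,4,5,6,7,8,10}

C ∩ B = {4,9}
B ∪ (C ∩ B) = {4,5,6,9,10}
(B ∪ (C ∩ B))' = {1,2,3,7,8}
C ∖ D = {9}
(C ∖ D) Δ B = {4,5,6,10}
(B ∪ (C ∩ B))' Δ ((C ∖ D) Δ B) = {1,2,3,4,5,6,7,8,10}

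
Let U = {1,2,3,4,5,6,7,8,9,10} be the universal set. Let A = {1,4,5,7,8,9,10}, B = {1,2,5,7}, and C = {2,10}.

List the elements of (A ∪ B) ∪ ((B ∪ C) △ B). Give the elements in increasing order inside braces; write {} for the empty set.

{1,2,4,5,7,8,9,10}

A ∪ B = {1,2,4,5,7,8,9,10}
B ∪ C = {1,2,5,7,10}
(B ∪ C) △ B = {10}
(A ∪ B) ∪ ((B ∪ C) △ B) = {1,2,4,5,7,8,9,10}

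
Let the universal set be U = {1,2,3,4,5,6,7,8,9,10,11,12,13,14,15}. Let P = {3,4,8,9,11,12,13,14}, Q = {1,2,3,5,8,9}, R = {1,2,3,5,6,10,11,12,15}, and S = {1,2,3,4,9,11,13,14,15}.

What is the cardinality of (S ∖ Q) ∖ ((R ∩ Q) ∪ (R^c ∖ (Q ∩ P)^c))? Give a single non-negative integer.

S ∖ Q = {4,11,13,14,15}
R ∩ Q = {1,2,3,5}
R^c = {4,7,8,9,13,14}
Q ∩ P = {3,8,9}
(Q ∩ P)^c = {1,2,4,5,6,7,10,11,12,13,14,15}
R^c ∖ (Q ∩ P)^c = {8,9}
(R ∩ Q) ∪ (R^c ∖ (Q ∩ P)^c) = {1,2,3,5,8,9}
(S ∖ Q) ∖ ((R ∩ Q) ∪ (R^c ∖ (Q ∩ P)^c)) = {4,11,13,14,15}
|(S ∖ Q) ∖ ((R ∩ Q) ∪ (R^c ∖ (Q ∩ P)^c))| = 5

5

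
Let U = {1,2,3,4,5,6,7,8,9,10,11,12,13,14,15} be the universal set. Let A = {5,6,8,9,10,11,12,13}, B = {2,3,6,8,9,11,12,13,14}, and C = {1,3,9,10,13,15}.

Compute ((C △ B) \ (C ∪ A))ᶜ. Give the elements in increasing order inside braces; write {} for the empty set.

C △ B = {1,2,6,8,10,11,12,14,15}
C ∪ A = {1,3,5,6,8,9,10,11,12,13,15}
(C △ B) \ (C ∪ A) = {2,14}
((C △ B) \ (C ∪ A))ᶜ = {1,3,4,5,6,7,8,9,10,11,12,13,15}

{1,3,4,5,6,7,8,9,10,11,12,13,15}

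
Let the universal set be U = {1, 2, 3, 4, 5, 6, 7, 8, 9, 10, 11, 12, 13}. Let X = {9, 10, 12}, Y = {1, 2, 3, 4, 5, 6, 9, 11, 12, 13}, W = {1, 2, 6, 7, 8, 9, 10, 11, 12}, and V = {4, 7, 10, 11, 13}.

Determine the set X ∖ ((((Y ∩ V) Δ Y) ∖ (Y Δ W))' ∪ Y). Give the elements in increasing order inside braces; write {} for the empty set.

Y ∩ V = {4, 11, 13}
(Y ∩ V) Δ Y = {1, 2, 3, 5, 6, 9, 12}
Y Δ W = {3, 4, 5, 7, 8, 10, 13}
((Y ∩ V) Δ Y) ∖ (Y Δ W) = {1, 2, 6, 9, 12}
(((Y ∩ V) Δ Y) ∖ (Y Δ W))' = {3, 4, 5, 7, 8, 10, 11, 13}
(((Y ∩ V) Δ Y) ∖ (Y Δ W))' ∪ Y = {1, 2, 3, 4, 5, 6, 7, 8, 9, 10, 11, 12, 13}
X ∖ ((((Y ∩ V) Δ Y) ∖ (Y Δ W))' ∪ Y) = {}

{}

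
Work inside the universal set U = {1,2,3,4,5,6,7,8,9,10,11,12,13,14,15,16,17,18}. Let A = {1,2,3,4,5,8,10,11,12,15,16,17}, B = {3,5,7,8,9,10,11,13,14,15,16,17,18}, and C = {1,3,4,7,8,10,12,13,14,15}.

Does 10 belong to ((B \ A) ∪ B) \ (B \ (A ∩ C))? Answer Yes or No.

Yes

10 ∈ B and 10 ∈ A, so 10 ∉ B \ A
10 ∉ (B \ A) and 10 ∈ B, so 10 ∈ (B \ A) ∪ B
10 ∈ A and 10 ∈ C, so 10 ∈ A ∩ C
10 ∈ B and 10 ∈ (A ∩ C), so 10 ∉ B \ (A ∩ C)
10 ∈ ((B \ A) ∪ B) and 10 ∉ (B \ (A ∩ C)), so 10 ∈ ((B \ A) ∪ B) \ (B \ (A ∩ C))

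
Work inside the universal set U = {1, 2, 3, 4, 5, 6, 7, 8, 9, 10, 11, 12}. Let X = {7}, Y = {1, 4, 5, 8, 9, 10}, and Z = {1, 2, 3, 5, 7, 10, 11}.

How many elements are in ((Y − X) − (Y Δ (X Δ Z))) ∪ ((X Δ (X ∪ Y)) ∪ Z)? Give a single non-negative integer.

10

Y − X = {1, 4, 5, 8, 9, 10}
X Δ Z = {1, 2, 3, 5, 10, 11}
Y Δ (X Δ Z) = {2, 3, 4, 8, 9, 11}
(Y − X) − (Y Δ (X Δ Z)) = {1, 5, 10}
X ∪ Y = {1, 4, 5, 7, 8, 9, 10}
X Δ (X ∪ Y) = {1, 4, 5, 8, 9, 10}
(X Δ (X ∪ Y)) ∪ Z = {1, 2, 3, 4, 5, 7, 8, 9, 10, 11}
((Y − X) − (Y Δ (X Δ Z))) ∪ ((X Δ (X ∪ Y)) ∪ Z) = {1, 2, 3, 4, 5, 7, 8, 9, 10, 11}
|((Y − X) − (Y Δ (X Δ Z))) ∪ ((X Δ (X ∪ Y)) ∪ Z)| = 10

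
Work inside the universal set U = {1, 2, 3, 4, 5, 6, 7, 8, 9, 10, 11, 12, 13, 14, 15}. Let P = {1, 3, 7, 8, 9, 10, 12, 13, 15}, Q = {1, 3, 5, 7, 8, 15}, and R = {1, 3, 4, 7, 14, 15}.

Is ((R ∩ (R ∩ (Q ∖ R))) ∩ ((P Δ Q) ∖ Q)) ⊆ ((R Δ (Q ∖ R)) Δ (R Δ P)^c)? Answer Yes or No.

Q ∖ R = {5, 8}
R ∩ (Q ∖ R) = {}
R ∩ (R ∩ (Q ∖ R)) = {}
P Δ Q = {5, 9, 10, 12, 13}
(P Δ Q) ∖ Q = {9, 10, 12, 13}
(R ∩ (R ∩ (Q ∖ R))) ∩ ((P Δ Q) ∖ Q) = {}
R Δ (Q ∖ R) = {1, 3, 4, 5, 7, 8, 14, 15}
R Δ P = {4, 8, 9, 10, 12, 13, 14}
(R Δ P)^c = {1, 2, 3, 5, 6, 7, 11, 15}
(R Δ (Q ∖ R)) Δ (R Δ P)^c = {2, 4, 6, 8, 11, 14}
Every element of {} is in {2, 4, 6, 8, 11, 14}, so (R ∩ (R ∩ (Q ∖ R))) ∩ ((P Δ Q) ∖ Q) ⊆ (R Δ (Q ∖ R)) Δ (R Δ P)^c.

Yes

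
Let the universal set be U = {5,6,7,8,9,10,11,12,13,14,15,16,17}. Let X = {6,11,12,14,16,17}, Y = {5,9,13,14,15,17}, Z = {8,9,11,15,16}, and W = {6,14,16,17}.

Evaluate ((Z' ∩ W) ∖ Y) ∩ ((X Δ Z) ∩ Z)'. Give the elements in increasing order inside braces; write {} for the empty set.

Z' = {5,6,7,10,12,13,14,17}
Z' ∩ W = {6,14,17}
(Z' ∩ W) ∖ Y = {6}
X Δ Z = {6,8,9,12,14,15,17}
(X Δ Z) ∩ Z = {8,9,15}
((X Δ Z) ∩ Z)' = {5,6,7,10,11,12,13,14,16,17}
((Z' ∩ W) ∖ Y) ∩ ((X Δ Z) ∩ Z)' = {6}

{6}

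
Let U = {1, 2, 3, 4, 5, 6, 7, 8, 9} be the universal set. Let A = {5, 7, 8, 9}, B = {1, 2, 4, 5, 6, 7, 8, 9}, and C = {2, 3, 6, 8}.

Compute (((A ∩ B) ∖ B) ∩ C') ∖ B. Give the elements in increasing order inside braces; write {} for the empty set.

A ∩ B = {5, 7, 8, 9}
(A ∩ B) ∖ B = {}
C' = {1, 4, 5, 7, 9}
((A ∩ B) ∖ B) ∩ C' = {}
(((A ∩ B) ∖ B) ∩ C') ∖ B = {}

{}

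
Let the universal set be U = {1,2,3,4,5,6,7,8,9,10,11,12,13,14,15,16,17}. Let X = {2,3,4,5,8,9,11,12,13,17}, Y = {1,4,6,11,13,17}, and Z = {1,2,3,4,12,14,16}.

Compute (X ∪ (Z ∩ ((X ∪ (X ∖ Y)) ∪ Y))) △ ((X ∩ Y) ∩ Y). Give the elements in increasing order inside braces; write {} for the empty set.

{1,2,3,5,8,9,12}

X ∖ Y = {2,3,5,8,9,12}
X ∪ (X ∖ Y) = {2,3,4,5,8,9,11,12,13,17}
(X ∪ (X ∖ Y)) ∪ Y = {1,2,3,4,5,6,8,9,11,12,13,17}
Z ∩ ((X ∪ (X ∖ Y)) ∪ Y) = {1,2,3,4,12}
X ∪ (Z ∩ ((X ∪ (X ∖ Y)) ∪ Y)) = {1,2,3,4,5,8,9,11,12,13,17}
X ∩ Y = {4,11,13,17}
(X ∩ Y) ∩ Y = {4,11,13,17}
(X ∪ (Z ∩ ((X ∪ (X ∖ Y)) ∪ Y))) △ ((X ∩ Y) ∩ Y) = {1,2,3,5,8,9,12}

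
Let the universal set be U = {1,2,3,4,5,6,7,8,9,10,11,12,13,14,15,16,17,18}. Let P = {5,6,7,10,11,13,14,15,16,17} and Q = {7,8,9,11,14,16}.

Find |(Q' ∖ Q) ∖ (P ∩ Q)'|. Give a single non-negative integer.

0

Q' = {1,2,3,4,5,6,10,12,13,15,17,18}
Q' ∖ Q = {1,2,3,4,5,6,10,12,13,15,17,18}
P ∩ Q = {7,11,14,16}
(P ∩ Q)' = {1,2,3,4,5,6,8,9,10,12,13,15,17,18}
(Q' ∖ Q) ∖ (P ∩ Q)' = {}
|(Q' ∖ Q) ∖ (P ∩ Q)'| = 0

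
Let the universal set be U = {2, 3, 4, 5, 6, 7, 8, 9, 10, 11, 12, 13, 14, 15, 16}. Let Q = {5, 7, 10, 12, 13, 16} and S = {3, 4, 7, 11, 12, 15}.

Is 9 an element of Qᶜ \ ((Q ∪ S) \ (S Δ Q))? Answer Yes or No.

9 ∉ Q, so 9 ∈ Qᶜ
9 ∉ Q and 9 ∉ S, so 9 ∉ Q ∪ S
9 ∉ S and 9 ∉ Q, so 9 ∉ S Δ Q
9 ∉ (Q ∪ S) and 9 ∉ (S Δ Q), so 9 ∉ (Q ∪ S) \ (S Δ Q)
9 ∈ Qᶜ and 9 ∉ ((Q ∪ S) \ (S Δ Q)), so 9 ∈ Qᶜ \ ((Q ∪ S) \ (S Δ Q))

Yes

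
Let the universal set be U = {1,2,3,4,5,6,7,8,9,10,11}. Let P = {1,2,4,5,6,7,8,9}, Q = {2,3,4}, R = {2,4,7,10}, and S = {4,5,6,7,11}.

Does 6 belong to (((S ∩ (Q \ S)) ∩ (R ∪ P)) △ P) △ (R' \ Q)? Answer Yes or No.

No

6 ∉ Q and 6 ∈ S, so 6 ∉ Q \ S
6 ∈ S and 6 ∉ (Q \ S), so 6 ∉ S ∩ (Q \ S)
6 ∉ R and 6 ∈ P, so 6 ∈ R ∪ P
6 ∉ (S ∩ (Q \ S)) and 6 ∈ (R ∪ P), so 6 ∉ (S ∩ (Q \ S)) ∩ (R ∪ P)
6 ∉ ((S ∩ (Q \ S)) ∩ (R ∪ P)) and 6 ∈ P, so 6 ∈ ((S ∩ (Q \ S)) ∩ (R ∪ P)) △ P
6 ∉ R, so 6 ∈ R'
6 ∈ R' and 6 ∉ Q, so 6 ∈ R' \ Q
6 ∈ (((S ∩ (Q \ S)) ∩ (R ∪ P)) △ P) and 6 ∈ (R' \ Q), so 6 ∉ (((S ∩ (Q \ S)) ∩ (R ∪ P)) △ P) △ (R' \ Q)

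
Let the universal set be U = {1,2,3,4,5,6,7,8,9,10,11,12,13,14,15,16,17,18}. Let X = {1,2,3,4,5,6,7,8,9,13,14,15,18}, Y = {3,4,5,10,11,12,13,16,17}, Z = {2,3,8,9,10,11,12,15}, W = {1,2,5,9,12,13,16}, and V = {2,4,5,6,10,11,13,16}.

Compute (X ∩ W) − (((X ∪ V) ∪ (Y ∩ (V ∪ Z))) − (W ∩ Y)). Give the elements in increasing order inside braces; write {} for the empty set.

X ∩ W = {1,2,5,9,13}
X ∪ V = {1,2,3,4,5,6,7,8,9,10,11,13,14,15,16,18}
V ∪ Z = {2,3,4,5,6,8,9,10,11,12,13,15,16}
Y ∩ (V ∪ Z) = {3,4,5,10,11,12,13,16}
(X ∪ V) ∪ (Y ∩ (V ∪ Z)) = {1,2,3,4,5,6,7,8,9,10,11,12,13,14,15,16,18}
W ∩ Y = {5,12,13,16}
((X ∪ V) ∪ (Y ∩ (V ∪ Z))) − (W ∩ Y) = {1,2,3,4,6,7,8,9,10,11,14,15,18}
(X ∩ W) − (((X ∪ V) ∪ (Y ∩ (V ∪ Z))) − (W ∩ Y)) = {5,13}

{5,13}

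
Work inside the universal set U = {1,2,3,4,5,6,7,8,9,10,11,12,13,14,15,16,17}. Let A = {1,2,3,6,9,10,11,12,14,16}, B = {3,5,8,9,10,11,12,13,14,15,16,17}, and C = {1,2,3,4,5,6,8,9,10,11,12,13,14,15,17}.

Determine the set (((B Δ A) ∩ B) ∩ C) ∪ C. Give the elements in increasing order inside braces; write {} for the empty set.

{1,2,3,4,5,6,8,9,10,11,12,13,14,15,17}

B Δ A = {1,2,5,6,8,13,15,17}
(B Δ A) ∩ B = {5,8,13,15,17}
((B Δ A) ∩ B) ∩ C = {5,8,13,15,17}
(((B Δ A) ∩ B) ∩ C) ∪ C = {1,2,3,4,5,6,8,9,10,11,12,13,14,15,17}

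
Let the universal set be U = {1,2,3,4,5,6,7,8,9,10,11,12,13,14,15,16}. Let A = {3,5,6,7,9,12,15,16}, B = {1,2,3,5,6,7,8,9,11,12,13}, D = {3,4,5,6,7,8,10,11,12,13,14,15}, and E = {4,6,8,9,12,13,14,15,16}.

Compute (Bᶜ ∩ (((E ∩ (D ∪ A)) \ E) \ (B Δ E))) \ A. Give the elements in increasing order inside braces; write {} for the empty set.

Bᶜ = {4,10,14,15,16}
D ∪ A = {3,4,5,6,7,8,9,10,11,12,13,14,15,16}
E ∩ (D ∪ A) = {4,6,8,9,12,13,14,15,16}
(E ∩ (D ∪ A)) \ E = {}
B Δ E = {1,2,3,4,5,7,11,14,15,16}
((E ∩ (D ∪ A)) \ E) \ (B Δ E) = {}
Bᶜ ∩ (((E ∩ (D ∪ A)) \ E) \ (B Δ E)) = {}
(Bᶜ ∩ (((E ∩ (D ∪ A)) \ E) \ (B Δ E))) \ A = {}

{}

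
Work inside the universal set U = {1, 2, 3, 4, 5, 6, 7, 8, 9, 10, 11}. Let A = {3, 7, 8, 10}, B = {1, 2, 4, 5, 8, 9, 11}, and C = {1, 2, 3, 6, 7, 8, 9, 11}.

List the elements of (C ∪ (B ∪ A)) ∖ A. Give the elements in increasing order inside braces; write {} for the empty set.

B ∪ A = {1, 2, 3, 4, 5, 7, 8, 9, 10, 11}
C ∪ (B ∪ A) = {1, 2, 3, 4, 5, 6, 7, 8, 9, 10, 11}
(C ∪ (B ∪ A)) ∖ A = {1, 2, 4, 5, 6, 9, 11}

{1, 2, 4, 5, 6, 9, 11}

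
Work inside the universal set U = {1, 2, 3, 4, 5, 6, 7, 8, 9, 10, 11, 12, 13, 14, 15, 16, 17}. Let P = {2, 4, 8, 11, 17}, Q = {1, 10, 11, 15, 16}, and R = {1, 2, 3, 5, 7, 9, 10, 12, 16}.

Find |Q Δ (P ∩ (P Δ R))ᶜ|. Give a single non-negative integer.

10

P Δ R = {1, 3, 4, 5, 7, 8, 9, 10, 11, 12, 16, 17}
P ∩ (P Δ R) = {4, 8, 11, 17}
(P ∩ (P Δ R))ᶜ = {1, 2, 3, 5, 6, 7, 9, 10, 12, 13, 14, 15, 16}
Q Δ (P ∩ (P Δ R))ᶜ = {2, 3, 5, 6, 7, 9, 11, 12, 13, 14}
|Q Δ (P ∩ (P Δ R))ᶜ| = 10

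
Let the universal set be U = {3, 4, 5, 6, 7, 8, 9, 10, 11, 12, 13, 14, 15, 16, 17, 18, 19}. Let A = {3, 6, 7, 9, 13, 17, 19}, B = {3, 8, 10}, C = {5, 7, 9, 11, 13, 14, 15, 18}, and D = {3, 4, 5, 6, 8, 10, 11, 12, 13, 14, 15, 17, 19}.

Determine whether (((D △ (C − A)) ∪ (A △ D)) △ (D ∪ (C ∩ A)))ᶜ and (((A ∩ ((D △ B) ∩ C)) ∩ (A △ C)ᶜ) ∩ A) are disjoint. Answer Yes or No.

C − A = {5, 11, 14, 15, 18}
D △ (C − A) = {3, 4, 6, 8, 10, 12, 13, 17, 18, 19}
A △ D = {4, 5, 7, 8, 9, 10, 11, 12, 14, 15}
(D △ (C − A)) ∪ (A △ D) = {3, 4, 5, 6, 7, 8, 9, 10, 11, 12, 13, 14, 15, 17, 18, 19}
C ∩ A = {7, 9, 13}
D ∪ (C ∩ A) = {3, 4, 5, 6, 7, 8, 9, 10, 11, 12, 13, 14, 15, 17, 19}
((D △ (C − A)) ∪ (A △ D)) △ (D ∪ (C ∩ A)) = {18}
(((D △ (C − A)) ∪ (A △ D)) △ (D ∪ (C ∩ A)))ᶜ = {3, 4, 5, 6, 7, 8, 9, 10, 11, 12, 13, 14, 15, 16, 17, 19}
D △ B = {4, 5, 6, 11, 12, 13, 14, 15, 17, 19}
(D △ B) ∩ C = {5, 11, 13, 14, 15}
A ∩ ((D △ B) ∩ C) = {13}
A △ C = {3, 5, 6, 11, 14, 15, 17, 18, 19}
(A △ C)ᶜ = {4, 7, 8, 9, 10, 12, 13, 16}
(A ∩ ((D △ B) ∩ C)) ∩ (A △ C)ᶜ = {13}
((A ∩ ((D △ B) ∩ C)) ∩ (A △ C)ᶜ) ∩ A = {13}
13 lies in both, so they are not disjoint.

No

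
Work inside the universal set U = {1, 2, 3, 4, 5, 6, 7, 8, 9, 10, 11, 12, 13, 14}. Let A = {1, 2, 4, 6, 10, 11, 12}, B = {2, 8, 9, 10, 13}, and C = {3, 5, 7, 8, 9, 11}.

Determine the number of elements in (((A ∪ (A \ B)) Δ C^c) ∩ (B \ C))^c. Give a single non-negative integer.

13

A \ B = {1, 4, 6, 11, 12}
A ∪ (A \ B) = {1, 2, 4, 6, 10, 11, 12}
C^c = {1, 2, 4, 6, 10, 12, 13, 14}
(A ∪ (A \ B)) Δ C^c = {11, 13, 14}
B \ C = {2, 10, 13}
((A ∪ (A \ B)) Δ C^c) ∩ (B \ C) = {13}
(((A ∪ (A \ B)) Δ C^c) ∩ (B \ C))^c = {1, 2, 3, 4, 5, 6, 7, 8, 9, 10, 11, 12, 14}
|(((A ∪ (A \ B)) Δ C^c) ∩ (B \ C))^c| = 13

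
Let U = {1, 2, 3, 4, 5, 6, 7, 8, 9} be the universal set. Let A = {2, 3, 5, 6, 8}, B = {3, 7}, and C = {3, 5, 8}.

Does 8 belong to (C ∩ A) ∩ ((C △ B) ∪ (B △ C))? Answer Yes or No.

Yes

8 ∈ C and 8 ∈ A, so 8 ∈ C ∩ A
8 ∈ C and 8 ∉ B, so 8 ∈ C △ B
8 ∉ B and 8 ∈ C, so 8 ∈ B △ C
8 ∈ (C △ B) and 8 ∈ (B △ C), so 8 ∈ (C △ B) ∪ (B △ C)
8 ∈ (C ∩ A) and 8 ∈ ((C △ B) ∪ (B △ C)), so 8 ∈ (C ∩ A) ∩ ((C △ B) ∪ (B △ C))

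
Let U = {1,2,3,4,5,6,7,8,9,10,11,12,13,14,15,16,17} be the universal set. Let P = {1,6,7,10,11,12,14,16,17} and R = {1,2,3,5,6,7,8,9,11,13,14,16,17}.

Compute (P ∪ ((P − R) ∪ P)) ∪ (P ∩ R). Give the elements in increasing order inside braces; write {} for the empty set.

{1,6,7,10,11,12,14,16,17}

P − R = {10,12}
(P − R) ∪ P = {1,6,7,10,11,12,14,16,17}
P ∪ ((P − R) ∪ P) = {1,6,7,10,11,12,14,16,17}
P ∩ R = {1,6,7,11,14,16,17}
(P ∪ ((P − R) ∪ P)) ∪ (P ∩ R) = {1,6,7,10,11,12,14,16,17}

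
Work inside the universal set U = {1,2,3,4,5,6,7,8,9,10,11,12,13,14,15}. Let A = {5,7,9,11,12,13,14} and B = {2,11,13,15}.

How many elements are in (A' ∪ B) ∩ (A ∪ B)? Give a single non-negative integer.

4

A' = {1,2,3,4,6,8,10,15}
A' ∪ B = {1,2,3,4,6,8,10,11,13,15}
A ∪ B = {2,5,7,9,11,12,13,14,15}
(A' ∪ B) ∩ (A ∪ B) = {2,11,13,15}
|(A' ∪ B) ∩ (A ∪ B)| = 4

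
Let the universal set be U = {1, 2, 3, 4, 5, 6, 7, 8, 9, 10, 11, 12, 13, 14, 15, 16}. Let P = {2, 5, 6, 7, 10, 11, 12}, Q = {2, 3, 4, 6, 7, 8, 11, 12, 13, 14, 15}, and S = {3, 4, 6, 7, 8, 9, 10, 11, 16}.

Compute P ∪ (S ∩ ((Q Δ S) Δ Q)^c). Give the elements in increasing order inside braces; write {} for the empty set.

{2, 5, 6, 7, 10, 11, 12}

Q Δ S = {2, 9, 10, 12, 13, 14, 15, 16}
(Q Δ S) Δ Q = {3, 4, 6, 7, 8, 9, 10, 11, 16}
((Q Δ S) Δ Q)^c = {1, 2, 5, 12, 13, 14, 15}
S ∩ ((Q Δ S) Δ Q)^c = {}
P ∪ (S ∩ ((Q Δ S) Δ Q)^c) = {2, 5, 6, 7, 10, 11, 12}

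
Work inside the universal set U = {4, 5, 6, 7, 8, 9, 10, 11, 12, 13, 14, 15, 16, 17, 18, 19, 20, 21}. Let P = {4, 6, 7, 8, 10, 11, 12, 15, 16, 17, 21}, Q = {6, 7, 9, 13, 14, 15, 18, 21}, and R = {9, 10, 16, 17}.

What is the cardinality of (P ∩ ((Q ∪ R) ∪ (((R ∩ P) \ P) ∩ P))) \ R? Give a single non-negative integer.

4

Q ∪ R = {6, 7, 9, 10, 13, 14, 15, 16, 17, 18, 21}
R ∩ P = {10, 16, 17}
(R ∩ P) \ P = {}
((R ∩ P) \ P) ∩ P = {}
(Q ∪ R) ∪ (((R ∩ P) \ P) ∩ P) = {6, 7, 9, 10, 13, 14, 15, 16, 17, 18, 21}
P ∩ ((Q ∪ R) ∪ (((R ∩ P) \ P) ∩ P)) = {6, 7, 10, 15, 16, 17, 21}
(P ∩ ((Q ∪ R) ∪ (((R ∩ P) \ P) ∩ P))) \ R = {6, 7, 15, 21}
|(P ∩ ((Q ∪ R) ∪ (((R ∩ P) \ P) ∩ P))) \ R| = 4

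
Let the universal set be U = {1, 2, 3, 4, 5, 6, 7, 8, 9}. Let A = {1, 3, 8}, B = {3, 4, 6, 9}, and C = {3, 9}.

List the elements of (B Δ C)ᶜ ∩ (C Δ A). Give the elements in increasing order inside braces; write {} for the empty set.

B Δ C = {4, 6}
(B Δ C)ᶜ = {1, 2, 3, 5, 7, 8, 9}
C Δ A = {1, 8, 9}
(B Δ C)ᶜ ∩ (C Δ A) = {1, 8, 9}

{1, 8, 9}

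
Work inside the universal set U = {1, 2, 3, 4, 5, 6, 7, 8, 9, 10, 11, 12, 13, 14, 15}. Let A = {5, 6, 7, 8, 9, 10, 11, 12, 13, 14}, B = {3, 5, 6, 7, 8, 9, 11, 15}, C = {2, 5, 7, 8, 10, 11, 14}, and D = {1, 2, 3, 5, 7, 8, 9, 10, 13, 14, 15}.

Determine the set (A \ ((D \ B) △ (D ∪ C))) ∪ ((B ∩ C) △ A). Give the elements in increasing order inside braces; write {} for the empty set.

D \ B = {1, 2, 10, 13, 14}
D ∪ C = {1, 2, 3, 5, 7, 8, 9, 10, 11, 13, 14, 15}
(D \ B) △ (D ∪ C) = {3, 5, 7, 8, 9, 11, 15}
A \ ((D \ B) △ (D ∪ C)) = {6, 10, 12, 13, 14}
B ∩ C = {5, 7, 8, 11}
(B ∩ C) △ A = {6, 9, 10, 12, 13, 14}
(A \ ((D \ B) △ (D ∪ C))) ∪ ((B ∩ C) △ A) = {6, 9, 10, 12, 13, 14}

{6, 9, 10, 12, 13, 14}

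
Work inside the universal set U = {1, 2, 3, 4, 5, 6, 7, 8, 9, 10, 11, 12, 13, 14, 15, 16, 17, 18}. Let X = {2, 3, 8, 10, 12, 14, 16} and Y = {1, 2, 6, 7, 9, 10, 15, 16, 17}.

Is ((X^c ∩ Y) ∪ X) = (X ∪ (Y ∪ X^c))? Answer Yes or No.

No

X^c = {1, 4, 5, 6, 7, 9, 11, 13, 15, 17, 18}
X^c ∩ Y = {1, 6, 7, 9, 15, 17}
(X^c ∩ Y) ∪ X = {1, 2, 3, 6, 7, 8, 9, 10, 12, 14, 15, 16, 17}
Y ∪ X^c = {1, 2, 4, 5, 6, 7, 9, 10, 11, 13, 15, 16, 17, 18}
X ∪ (Y ∪ X^c) = {1, 2, 3, 4, 5, 6, 7, 8, 9, 10, 11, 12, 13, 14, 15, 16, 17, 18}
4 ∈ X ∪ (Y ∪ X^c) but 4 ∉ (X^c ∩ Y) ∪ X, so they differ.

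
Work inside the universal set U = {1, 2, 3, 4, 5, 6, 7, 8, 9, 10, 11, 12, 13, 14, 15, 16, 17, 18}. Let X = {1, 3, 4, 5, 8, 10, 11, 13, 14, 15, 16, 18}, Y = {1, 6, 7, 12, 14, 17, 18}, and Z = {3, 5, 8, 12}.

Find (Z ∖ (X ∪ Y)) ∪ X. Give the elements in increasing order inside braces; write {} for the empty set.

X ∪ Y = {1, 3, 4, 5, 6, 7, 8, 10, 11, 12, 13, 14, 15, 16, 17, 18}
Z ∖ (X ∪ Y) = {}
(Z ∖ (X ∪ Y)) ∪ X = {1, 3, 4, 5, 8, 10, 11, 13, 14, 15, 16, 18}

{1, 3, 4, 5, 8, 10, 11, 13, 14, 15, 16, 18}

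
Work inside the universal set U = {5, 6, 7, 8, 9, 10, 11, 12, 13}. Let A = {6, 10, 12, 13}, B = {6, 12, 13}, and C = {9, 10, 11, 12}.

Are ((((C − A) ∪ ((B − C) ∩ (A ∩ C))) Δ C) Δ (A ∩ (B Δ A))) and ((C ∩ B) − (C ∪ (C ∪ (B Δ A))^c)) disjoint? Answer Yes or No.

Yes

C − A = {9, 11}
B − C = {6, 13}
A ∩ C = {10, 12}
(B − C) ∩ (A ∩ C) = {}
(C − A) ∪ ((B − C) ∩ (A ∩ C)) = {9, 11}
((C − A) ∪ ((B − C) ∩ (A ∩ C))) Δ C = {10, 12}
B Δ A = {10}
A ∩ (B Δ A) = {10}
(((C − A) ∪ ((B − C) ∩ (A ∩ C))) Δ C) Δ (A ∩ (B Δ A)) = {12}
C ∩ B = {12}
C ∪ (B Δ A) = {9, 10, 11, 12}
(C ∪ (B Δ A))^c = {5, 6, 7, 8, 13}
C ∪ (C ∪ (B Δ A))^c = {5, 6, 7, 8, 9, 10, 11, 12, 13}
(C ∩ B) − (C ∪ (C ∪ (B Δ A))^c) = {}
{12} and {} share no elements.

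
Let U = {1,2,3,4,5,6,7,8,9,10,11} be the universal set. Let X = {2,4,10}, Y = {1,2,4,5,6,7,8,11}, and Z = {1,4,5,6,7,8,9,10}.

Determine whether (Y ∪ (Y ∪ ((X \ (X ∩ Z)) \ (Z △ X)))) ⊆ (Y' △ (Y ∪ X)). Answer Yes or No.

X ∩ Z = {4,10}
X \ (X ∩ Z) = {2}
Z △ X = {1,2,5,6,7,8,9}
(X \ (X ∩ Z)) \ (Z △ X) = {}
Y ∪ ((X \ (X ∩ Z)) \ (Z △ X)) = {1,2,4,5,6,7,8,11}
Y ∪ (Y ∪ ((X \ (X ∩ Z)) \ (Z △ X))) = {1,2,4,5,6,7,8,11}
Y' = {3,9,10}
Y ∪ X = {1,2,4,5,6,7,8,10,11}
Y' △ (Y ∪ X) = {1,2,3,4,5,6,7,8,9,11}
Every element of {1,2,4,5,6,7,8,11} is in {1,2,3,4,5,6,7,8,9,11}, so Y ∪ (Y ∪ ((X \ (X ∩ Z)) \ (Z △ X))) ⊆ Y' △ (Y ∪ X).

Yes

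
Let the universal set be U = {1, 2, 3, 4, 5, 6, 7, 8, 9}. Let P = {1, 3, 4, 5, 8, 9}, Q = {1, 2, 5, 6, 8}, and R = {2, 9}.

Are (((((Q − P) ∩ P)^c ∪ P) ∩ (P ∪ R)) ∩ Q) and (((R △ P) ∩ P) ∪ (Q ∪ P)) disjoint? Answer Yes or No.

No

Q − P = {2, 6}
(Q − P) ∩ P = {}
((Q − P) ∩ P)^c = {1, 2, 3, 4, 5, 6, 7, 8, 9}
((Q − P) ∩ P)^c ∪ P = {1, 2, 3, 4, 5, 6, 7, 8, 9}
P ∪ R = {1, 2, 3, 4, 5, 8, 9}
(((Q − P) ∩ P)^c ∪ P) ∩ (P ∪ R) = {1, 2, 3, 4, 5, 8, 9}
((((Q − P) ∩ P)^c ∪ P) ∩ (P ∪ R)) ∩ Q = {1, 2, 5, 8}
R △ P = {1, 2, 3, 4, 5, 8}
(R △ P) ∩ P = {1, 3, 4, 5, 8}
Q ∪ P = {1, 2, 3, 4, 5, 6, 8, 9}
((R △ P) ∩ P) ∪ (Q ∪ P) = {1, 2, 3, 4, 5, 6, 8, 9}
1 lies in both, so they are not disjoint.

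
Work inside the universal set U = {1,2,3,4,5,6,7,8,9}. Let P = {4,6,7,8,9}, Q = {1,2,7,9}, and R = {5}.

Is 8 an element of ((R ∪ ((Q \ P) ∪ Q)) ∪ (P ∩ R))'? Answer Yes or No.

8 ∉ Q and 8 ∈ P, so 8 ∉ Q \ P
8 ∉ (Q \ P) and 8 ∉ Q, so 8 ∉ (Q \ P) ∪ Q
8 ∉ R and 8 ∉ ((Q \ P) ∪ Q), so 8 ∉ R ∪ ((Q \ P) ∪ Q)
8 ∈ P and 8 ∉ R, so 8 ∉ P ∩ R
8 ∉ (R ∪ ((Q \ P) ∪ Q)) and 8 ∉ (P ∩ R), so 8 ∉ (R ∪ ((Q \ P) ∪ Q)) ∪ (P ∩ R)
8 ∈ ((R ∪ ((Q \ P) ∪ Q)) ∪ (P ∩ R))' since 8 ∉ ((R ∪ ((Q \ P) ∪ Q)) ∪ (P ∩ R))

Yes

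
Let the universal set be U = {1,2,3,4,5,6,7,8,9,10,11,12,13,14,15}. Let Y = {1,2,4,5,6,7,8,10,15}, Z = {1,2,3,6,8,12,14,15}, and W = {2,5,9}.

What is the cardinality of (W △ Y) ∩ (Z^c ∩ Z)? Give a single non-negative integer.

W △ Y = {1,4,6,7,8,9,10,15}
Z^c = {4,5,7,9,10,11,13}
Z^c ∩ Z = {}
(W △ Y) ∩ (Z^c ∩ Z) = {}
|(W △ Y) ∩ (Z^c ∩ Z)| = 0

0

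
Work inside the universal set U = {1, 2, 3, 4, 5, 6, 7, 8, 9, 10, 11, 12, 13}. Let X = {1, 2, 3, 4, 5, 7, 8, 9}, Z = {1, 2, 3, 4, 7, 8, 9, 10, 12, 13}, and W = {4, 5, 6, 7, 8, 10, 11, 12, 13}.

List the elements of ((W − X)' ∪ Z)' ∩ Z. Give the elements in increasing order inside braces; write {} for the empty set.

W − X = {6, 10, 11, 12, 13}
(W − X)' = {1, 2, 3, 4, 5, 7, 8, 9}
(W − X)' ∪ Z = {1, 2, 3, 4, 5, 7, 8, 9, 10, 12, 13}
((W − X)' ∪ Z)' = {6, 11}
((W − X)' ∪ Z)' ∩ Z = {}

{}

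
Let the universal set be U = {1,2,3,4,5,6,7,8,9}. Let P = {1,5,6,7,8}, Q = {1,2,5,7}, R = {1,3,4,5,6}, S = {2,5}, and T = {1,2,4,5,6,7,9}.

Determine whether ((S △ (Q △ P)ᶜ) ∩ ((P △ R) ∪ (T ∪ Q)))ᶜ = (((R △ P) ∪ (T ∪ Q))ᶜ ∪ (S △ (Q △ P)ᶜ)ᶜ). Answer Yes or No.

Yes

Q △ P = {2,6,8}
(Q △ P)ᶜ = {1,3,4,5,7,9}
S △ (Q △ P)ᶜ = {1,2,3,4,7,9}
P △ R = {3,4,7,8}
T ∪ Q = {1,2,4,5,6,7,9}
(P △ R) ∪ (T ∪ Q) = {1,2,3,4,5,6,7,8,9}
(S △ (Q △ P)ᶜ) ∩ ((P △ R) ∪ (T ∪ Q)) = {1,2,3,4,7,9}
((S △ (Q △ P)ᶜ) ∩ ((P △ R) ∪ (T ∪ Q)))ᶜ = {5,6,8}
R △ P = {3,4,7,8}
(R △ P) ∪ (T ∪ Q) = {1,2,3,4,5,6,7,8,9}
((R △ P) ∪ (T ∪ Q))ᶜ = {}
(S △ (Q △ P)ᶜ)ᶜ = {5,6,8}
((R △ P) ∪ (T ∪ Q))ᶜ ∪ (S △ (Q △ P)ᶜ)ᶜ = {5,6,8}
Both equal {5,6,8}, so ((S △ (Q △ P)ᶜ) ∩ ((P △ R) ∪ (T ∪ Q)))ᶜ = ((R △ P) ∪ (T ∪ Q))ᶜ ∪ (S △ (Q △ P)ᶜ)ᶜ.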